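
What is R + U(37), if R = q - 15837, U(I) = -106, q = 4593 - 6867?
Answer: -18217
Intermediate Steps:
q = -2274
R = -18111 (R = -2274 - 15837 = -18111)
R + U(37) = -18111 - 106 = -18217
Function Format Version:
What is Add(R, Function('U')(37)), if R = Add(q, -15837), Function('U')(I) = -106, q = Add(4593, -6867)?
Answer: -18217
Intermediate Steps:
q = -2274
R = -18111 (R = Add(-2274, -15837) = -18111)
Add(R, Function('U')(37)) = Add(-18111, -106) = -18217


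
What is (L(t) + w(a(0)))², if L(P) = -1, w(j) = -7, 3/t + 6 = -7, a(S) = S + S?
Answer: 64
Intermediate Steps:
a(S) = 2*S
t = -3/13 (t = 3/(-6 - 7) = 3/(-13) = 3*(-1/13) = -3/13 ≈ -0.23077)
(L(t) + w(a(0)))² = (-1 - 7)² = (-8)² = 64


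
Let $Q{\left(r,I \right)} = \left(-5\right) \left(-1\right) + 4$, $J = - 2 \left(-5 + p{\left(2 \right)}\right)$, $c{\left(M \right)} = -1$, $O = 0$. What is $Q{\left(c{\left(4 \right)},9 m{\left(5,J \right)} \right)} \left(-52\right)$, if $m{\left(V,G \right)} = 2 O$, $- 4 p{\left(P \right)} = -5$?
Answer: $-468$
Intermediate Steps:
$p{\left(P \right)} = \frac{5}{4}$ ($p{\left(P \right)} = \left(- \frac{1}{4}\right) \left(-5\right) = \frac{5}{4}$)
$J = \frac{15}{2}$ ($J = - 2 \left(-5 + \frac{5}{4}\right) = \left(-2\right) \left(- \frac{15}{4}\right) = \frac{15}{2} \approx 7.5$)
$m{\left(V,G \right)} = 0$ ($m{\left(V,G \right)} = 2 \cdot 0 = 0$)
$Q{\left(r,I \right)} = 9$ ($Q{\left(r,I \right)} = 5 + 4 = 9$)
$Q{\left(c{\left(4 \right)},9 m{\left(5,J \right)} \right)} \left(-52\right) = 9 \left(-52\right) = -468$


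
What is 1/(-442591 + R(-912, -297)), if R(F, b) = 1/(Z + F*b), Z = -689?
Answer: -270175/119577023424 ≈ -2.2594e-6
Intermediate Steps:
R(F, b) = 1/(-689 + F*b)
1/(-442591 + R(-912, -297)) = 1/(-442591 + 1/(-689 - 912*(-297))) = 1/(-442591 + 1/(-689 + 270864)) = 1/(-442591 + 1/270175) = 1/(-119577023424/270175) = -270175/119577023424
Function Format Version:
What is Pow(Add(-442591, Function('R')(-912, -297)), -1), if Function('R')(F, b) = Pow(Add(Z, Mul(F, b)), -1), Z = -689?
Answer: Rational(-270175, 119577023424) ≈ -2.2594e-6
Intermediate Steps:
Function('R')(F, b) = Pow(Add(-689, Mul(F, b)), -1)
Pow(Add(-442591, Function('R')(-912, -297)), -1) = Pow(Add(-442591, Pow(Add(-689, Mul(-912, -297)), -1)), -1) = Pow(Add(-442591, Pow(Add(-689, 270864), -1)), -1) = Pow(Add(-442591, Pow(270175, -1)), -1) = Pow(Add(-442591, Rational(1, 270175)), -1) = Pow(Rational(-119577023424, 270175), -1) = Rational(-270175, 119577023424)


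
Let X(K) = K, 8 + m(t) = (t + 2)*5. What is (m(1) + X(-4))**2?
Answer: 9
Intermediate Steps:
m(t) = 2 + 5*t (m(t) = -8 + (t + 2)*5 = -8 + (2 + t)*5 = -8 + (10 + 5*t) = 2 + 5*t)
(m(1) + X(-4))**2 = ((2 + 5*1) - 4)**2 = ((2 + 5) - 4)**2 = (7 - 4)**2 = 3**2 = 9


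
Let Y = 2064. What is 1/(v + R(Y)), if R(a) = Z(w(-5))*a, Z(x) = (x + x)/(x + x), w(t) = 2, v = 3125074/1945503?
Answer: 1945503/4018643266 ≈ 0.00048412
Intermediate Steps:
v = 3125074/1945503 (v = 3125074*(1/1945503) = 3125074/1945503 ≈ 1.6063)
Z(x) = 1 (Z(x) = (2*x)/((2*x)) = (2*x)*(1/(2*x)) = 1)
R(a) = a (R(a) = 1*a = a)
1/(v + R(Y)) = 1/(3125074/1945503 + 2064) = 1/(4018643266/1945503) = 1945503/4018643266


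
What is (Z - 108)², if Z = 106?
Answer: 4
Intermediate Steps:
(Z - 108)² = (106 - 108)² = (-2)² = 4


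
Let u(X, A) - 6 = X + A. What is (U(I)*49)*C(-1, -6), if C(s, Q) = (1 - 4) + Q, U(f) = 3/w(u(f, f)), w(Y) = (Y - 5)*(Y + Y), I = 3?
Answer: -63/8 ≈ -7.8750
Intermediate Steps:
u(X, A) = 6 + A + X (u(X, A) = 6 + (X + A) = 6 + (A + X) = 6 + A + X)
w(Y) = 2*Y*(-5 + Y) (w(Y) = (-5 + Y)*(2*Y) = 2*Y*(-5 + Y))
U(f) = 3/(2*(1 + 2*f)*(6 + 2*f)) (U(f) = 3/((2*(6 + f + f)*(-5 + (6 + f + f)))) = 3/((2*(6 + 2*f)*(-5 + (6 + 2*f)))) = 3/((2*(6 + 2*f)*(1 + 2*f))) = 3/((2*(1 + 2*f)*(6 + 2*f))) = 3*(1/(2*(1 + 2*f)*(6 + 2*f))) = 3/(2*(1 + 2*f)*(6 + 2*f)))
C(s, Q) = -3 + Q
(U(I)*49)*C(-1, -6) = ((3/(4*(1 + 2*3)*(3 + 3)))*49)*(-3 - 6) = (((3/4)/((1 + 6)*6))*49)*(-9) = (((3/4)*(1/6)/7)*49)*(-9) = (((3/4)*(1/7)*(1/6))*49)*(-9) = ((1/56)*49)*(-9) = (7/8)*(-9) = -63/8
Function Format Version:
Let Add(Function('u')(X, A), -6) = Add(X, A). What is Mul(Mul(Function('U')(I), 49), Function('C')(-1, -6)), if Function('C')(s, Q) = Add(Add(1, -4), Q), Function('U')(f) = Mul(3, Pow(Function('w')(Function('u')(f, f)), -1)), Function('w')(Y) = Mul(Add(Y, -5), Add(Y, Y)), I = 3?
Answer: Rational(-63, 8) ≈ -7.8750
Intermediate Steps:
Function('u')(X, A) = Add(6, A, X) (Function('u')(X, A) = Add(6, Add(X, A)) = Add(6, Add(A, X)) = Add(6, A, X))
Function('w')(Y) = Mul(2, Y, Add(-5, Y)) (Function('w')(Y) = Mul(Add(-5, Y), Mul(2, Y)) = Mul(2, Y, Add(-5, Y)))
Function('U')(f) = Mul(Rational(3, 2), Pow(Add(1, Mul(2, f)), -1), Pow(Add(6, Mul(2, f)), -1)) (Function('U')(f) = Mul(3, Pow(Mul(2, Add(6, f, f), Add(-5, Add(6, f, f))), -1)) = Mul(3, Pow(Mul(2, Add(6, Mul(2, f)), Add(-5, Add(6, Mul(2, f)))), -1)) = Mul(3, Pow(Mul(2, Add(6, Mul(2, f)), Add(1, Mul(2, f))), -1)) = Mul(3, Pow(Mul(2, Add(1, Mul(2, f)), Add(6, Mul(2, f))), -1)) = Mul(3, Mul(Rational(1, 2), Pow(Add(1, Mul(2, f)), -1), Pow(Add(6, Mul(2, f)), -1))) = Mul(Rational(3, 2), Pow(Add(1, Mul(2, f)), -1), Pow(Add(6, Mul(2, f)), -1)))
Function('C')(s, Q) = Add(-3, Q)
Mul(Mul(Function('U')(I), 49), Function('C')(-1, -6)) = Mul(Mul(Mul(Rational(3, 4), Pow(Add(1, Mul(2, 3)), -1), Pow(Add(3, 3), -1)), 49), Add(-3, -6)) = Mul(Mul(Mul(Rational(3, 4), Pow(Add(1, 6), -1), Pow(6, -1)), 49), -9) = Mul(Mul(Mul(Rational(3, 4), Pow(7, -1), Rational(1, 6)), 49), -9) = Mul(Mul(Mul(Rational(3, 4), Rational(1, 7), Rational(1, 6)), 49), -9) = Mul(Mul(Rational(1, 56), 49), -9) = Mul(Rational(7, 8), -9) = Rational(-63, 8)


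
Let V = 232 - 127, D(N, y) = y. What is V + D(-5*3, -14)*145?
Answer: -1925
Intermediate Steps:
V = 105
V + D(-5*3, -14)*145 = 105 - 14*145 = 105 - 2030 = -1925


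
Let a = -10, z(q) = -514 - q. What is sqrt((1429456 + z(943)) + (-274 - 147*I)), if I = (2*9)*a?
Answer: sqrt(1454185) ≈ 1205.9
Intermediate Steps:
I = -180 (I = (2*9)*(-10) = 18*(-10) = -180)
sqrt((1429456 + z(943)) + (-274 - 147*I)) = sqrt((1429456 + (-514 - 1*943)) + (-274 - 147*(-180))) = sqrt((1429456 + (-514 - 943)) + (-274 + 26460)) = sqrt((1429456 - 1457) + 26186) = sqrt(1427999 + 26186) = sqrt(1454185)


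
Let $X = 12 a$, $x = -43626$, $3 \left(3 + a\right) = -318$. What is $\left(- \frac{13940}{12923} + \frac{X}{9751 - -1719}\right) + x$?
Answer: $- \frac{3233359804072}{74113405} \approx -43627.0$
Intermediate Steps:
$a = -109$ ($a = -3 + \frac{1}{3} \left(-318\right) = -3 - 106 = -109$)
$X = -1308$ ($X = 12 \left(-109\right) = -1308$)
$\left(- \frac{13940}{12923} + \frac{X}{9751 - -1719}\right) + x = \left(- \frac{13940}{12923} - \frac{1308}{9751 - -1719}\right) - 43626 = \left(\left(-13940\right) \frac{1}{12923} - \frac{1308}{9751 + 1719}\right) - 43626 = \left(- \frac{13940}{12923} - \frac{1308}{11470}\right) - 43626 = \left(- \frac{13940}{12923} - \frac{654}{5735}\right) - 43626 = - \frac{88397542}{74113405} - 43626 = - \frac{3233359804072}{74113405}$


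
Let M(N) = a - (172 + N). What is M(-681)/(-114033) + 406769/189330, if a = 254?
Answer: 5137847843/2398874210 ≈ 2.1418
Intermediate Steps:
M(N) = 82 - N (M(N) = 254 - (172 + N) = 254 + (-172 - N) = 82 - N)
M(-681)/(-114033) + 406769/189330 = (82 - 1*(-681))/(-114033) + 406769/189330 = (82 + 681)*(-1/114033) + 406769*(1/189330) = 763*(-1/114033) + 406769/189330 = -763/114033 + 406769/189330 = 5137847843/2398874210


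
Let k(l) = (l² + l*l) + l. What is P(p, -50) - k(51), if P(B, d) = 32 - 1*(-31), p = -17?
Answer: -5190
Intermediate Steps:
P(B, d) = 63 (P(B, d) = 32 + 31 = 63)
k(l) = l + 2*l² (k(l) = (l² + l²) + l = 2*l² + l = l + 2*l²)
P(p, -50) - k(51) = 63 - 51*(1 + 2*51) = 63 - 51*(1 + 102) = 63 - 51*103 = 63 - 1*5253 = 63 - 5253 = -5190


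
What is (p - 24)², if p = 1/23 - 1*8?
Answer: 540225/529 ≈ 1021.2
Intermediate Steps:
p = -183/23 (p = 1/23 - 8 = -183/23 ≈ -7.9565)
(p - 24)² = (-183/23 - 24)² = (-735/23)² = 540225/529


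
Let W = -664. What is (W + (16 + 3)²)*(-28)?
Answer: 8484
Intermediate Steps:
(W + (16 + 3)²)*(-28) = (-664 + (16 + 3)²)*(-28) = (-664 + 19²)*(-28) = (-664 + 361)*(-28) = -303*(-28) = 8484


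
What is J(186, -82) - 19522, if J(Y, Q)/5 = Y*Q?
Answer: -95782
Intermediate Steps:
J(Y, Q) = 5*Q*Y (J(Y, Q) = 5*(Y*Q) = 5*(Q*Y) = 5*Q*Y)
J(186, -82) - 19522 = 5*(-82)*186 - 19522 = -76260 - 19522 = -95782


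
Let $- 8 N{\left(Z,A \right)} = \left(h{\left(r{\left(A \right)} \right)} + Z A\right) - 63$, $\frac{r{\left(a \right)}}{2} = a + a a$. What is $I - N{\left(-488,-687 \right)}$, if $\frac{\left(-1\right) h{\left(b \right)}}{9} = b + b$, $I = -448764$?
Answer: $- \frac{20221071}{8} \approx -2.5276 \cdot 10^{6}$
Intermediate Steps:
$r{\left(a \right)} = 2 a + 2 a^{2}$ ($r{\left(a \right)} = 2 \left(a + a a\right) = 2 \left(a + a^{2}\right) = 2 a + 2 a^{2}$)
$h{\left(b \right)} = - 18 b$ ($h{\left(b \right)} = - 9 \left(b + b\right) = - 9 \cdot 2 b = - 18 b$)
$N{\left(Z,A \right)} = \frac{63}{8} - \frac{A Z}{8} + \frac{9 A \left(1 + A\right)}{2}$ ($N{\left(Z,A \right)} = - \frac{\left(- 18 \cdot 2 A \left(1 + A\right) + Z A\right) - 63}{8} = - \frac{\left(- 36 A \left(1 + A\right) + A Z\right) - 63}{8} = - \frac{\left(A Z - 36 A \left(1 + A\right)\right) - 63}{8} = - \frac{-63 + A Z - 36 A \left(1 + A\right)}{8} = \frac{63}{8} - \frac{A Z}{8} + \frac{9 A \left(1 + A\right)}{2}$)
$I - N{\left(-488,-687 \right)} = -448764 - \left(\frac{63}{8} - \left(- \frac{687}{8}\right) \left(-488\right) + \frac{9}{2} \left(-687\right) \left(1 - 687\right)\right) = -448764 - \left(\frac{63}{8} - 41907 + \frac{9}{2} \left(-687\right) \left(-686\right)\right) = -448764 - \left(\frac{63}{8} - 41907 + 2120769\right) = -448764 - \frac{16630959}{8} = - \frac{20221071}{8}$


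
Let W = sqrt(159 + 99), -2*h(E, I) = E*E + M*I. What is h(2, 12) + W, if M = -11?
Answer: 64 + sqrt(258) ≈ 80.062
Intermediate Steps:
h(E, I) = -E**2/2 + 11*I/2 (h(E, I) = -(E*E - 11*I)/2 = -(E**2 - 11*I)/2 = -E**2/2 + 11*I/2)
W = sqrt(258) ≈ 16.062
h(2, 12) + W = (-1/2*2**2 + (11/2)*12) + sqrt(258) = (-1/2*4 + 66) + sqrt(258) = (-2 + 66) + sqrt(258) = 64 + sqrt(258)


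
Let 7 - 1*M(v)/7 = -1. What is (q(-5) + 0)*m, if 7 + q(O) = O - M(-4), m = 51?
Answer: -3468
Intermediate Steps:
M(v) = 56 (M(v) = 49 - 7*(-1) = 49 + 7 = 56)
q(O) = -63 + O (q(O) = -7 + (O - 1*56) = -7 + (O - 56) = -7 + (-56 + O) = -63 + O)
(q(-5) + 0)*m = ((-63 - 5) + 0)*51 = (-68 + 0)*51 = -68*51 = -3468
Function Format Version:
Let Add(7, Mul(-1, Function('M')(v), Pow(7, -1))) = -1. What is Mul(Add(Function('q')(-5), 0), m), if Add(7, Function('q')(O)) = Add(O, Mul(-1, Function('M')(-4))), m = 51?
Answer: -3468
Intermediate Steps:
Function('M')(v) = 56 (Function('M')(v) = Add(49, Mul(-7, -1)) = Add(49, 7) = 56)
Function('q')(O) = Add(-63, O) (Function('q')(O) = Add(-7, Add(O, Mul(-1, 56))) = Add(-7, Add(O, -56)) = Add(-7, Add(-56, O)) = Add(-63, O))
Mul(Add(Function('q')(-5), 0), m) = Mul(Add(Add(-63, -5), 0), 51) = Mul(Add(-68, 0), 51) = Mul(-68, 51) = -3468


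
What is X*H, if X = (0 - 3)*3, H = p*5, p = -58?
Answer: 2610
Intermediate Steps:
H = -290 (H = -58*5 = -290)
X = -9 (X = -3*3 = -9)
X*H = -9*(-290) = 2610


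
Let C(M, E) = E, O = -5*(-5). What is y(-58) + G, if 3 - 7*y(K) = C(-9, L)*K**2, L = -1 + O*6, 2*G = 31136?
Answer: -392257/7 ≈ -56037.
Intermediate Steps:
O = 25
G = 15568 (G = (1/2)*31136 = 15568)
L = 149 (L = -1 + 25*6 = -1 + 150 = 149)
y(K) = 3/7 - 149*K**2/7
y(-58) + G = (3/7 - 149/7*(-58)**2) + 15568 = (3/7 - 149/7*3364) + 15568 = (3/7 - 501236/7) + 15568 = -501233/7 + 15568 = -392257/7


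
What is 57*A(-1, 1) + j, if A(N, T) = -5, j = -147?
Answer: -432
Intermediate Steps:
57*A(-1, 1) + j = 57*(-5) - 147 = -285 - 147 = -432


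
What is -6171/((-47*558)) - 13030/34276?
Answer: -5425316/37455099 ≈ -0.14485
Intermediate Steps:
-6171/((-47*558)) - 13030/34276 = -6171/(-26226) - 13030*1/34276 = -6171*(-1/26226) - 6515/17138 = 2057/8742 - 6515/17138 = -5425316/37455099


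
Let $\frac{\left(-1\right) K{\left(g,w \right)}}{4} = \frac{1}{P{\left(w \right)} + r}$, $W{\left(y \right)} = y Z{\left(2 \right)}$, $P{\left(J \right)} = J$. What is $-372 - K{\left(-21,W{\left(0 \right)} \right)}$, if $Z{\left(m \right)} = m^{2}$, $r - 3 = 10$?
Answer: $- \frac{4832}{13} \approx -371.69$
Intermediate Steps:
$r = 13$ ($r = 3 + 10 = 13$)
$W{\left(y \right)} = 4 y$ ($W{\left(y \right)} = y 2^{2} = y 4 = 4 y$)
$K{\left(g,w \right)} = - \frac{4}{13 + w}$ ($K{\left(g,w \right)} = - \frac{4}{w + 13} = - \frac{4}{13 + w}$)
$-372 - K{\left(-21,W{\left(0 \right)} \right)} = -372 - - \frac{4}{13 + 4 \cdot 0} = -372 - - \frac{4}{13 + 0} = -372 - - \frac{4}{13} = -372 + \frac{4}{13} = - \frac{4832}{13}$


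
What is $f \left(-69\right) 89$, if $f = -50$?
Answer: $307050$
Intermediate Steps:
$f \left(-69\right) 89 = \left(-50\right) \left(-69\right) 89 = 3450 \cdot 89 = 307050$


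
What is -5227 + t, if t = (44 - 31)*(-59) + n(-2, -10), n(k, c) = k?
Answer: -5996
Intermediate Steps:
t = -769 (t = (44 - 31)*(-59) - 2 = 13*(-59) - 2 = -767 - 2 = -769)
-5227 + t = -5227 - 769 = -5996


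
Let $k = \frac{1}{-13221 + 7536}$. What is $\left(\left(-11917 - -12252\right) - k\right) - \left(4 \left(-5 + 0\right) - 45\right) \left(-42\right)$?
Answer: $- \frac{13615574}{5685} \approx -2395.0$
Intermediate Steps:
$k = - \frac{1}{5685}$ ($k = \frac{1}{-5685} = - \frac{1}{5685} \approx -0.0001759$)
$\left(\left(-11917 - -12252\right) - k\right) - \left(4 \left(-5 + 0\right) - 45\right) \left(-42\right) = \left(\left(-11917 - -12252\right) - - \frac{1}{5685}\right) - \left(4 \left(-5 + 0\right) - 45\right) \left(-42\right) = \left(\left(-11917 + 12252\right) + \frac{1}{5685}\right) - \left(4 \left(-5\right) - 45\right) \left(-42\right) = \left(335 + \frac{1}{5685}\right) - \left(-20 - 45\right) \left(-42\right) = \frac{1904476}{5685} - \left(-65\right) \left(-42\right) = \frac{1904476}{5685} - 2730 = - \frac{13615574}{5685}$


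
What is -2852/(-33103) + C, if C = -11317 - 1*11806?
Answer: -765437817/33103 ≈ -23123.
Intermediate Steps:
C = -23123 (C = -11317 - 11806 = -23123)
-2852/(-33103) + C = -2852/(-33103) - 23123 = -2852*(-1/33103) - 23123 = 2852/33103 - 23123 = -765437817/33103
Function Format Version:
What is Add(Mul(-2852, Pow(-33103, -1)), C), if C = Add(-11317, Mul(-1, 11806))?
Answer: Rational(-765437817, 33103) ≈ -23123.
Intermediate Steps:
C = -23123 (C = Add(-11317, -11806) = -23123)
Add(Mul(-2852, Pow(-33103, -1)), C) = Add(Mul(-2852, Pow(-33103, -1)), -23123) = Add(Mul(-2852, Rational(-1, 33103)), -23123) = Add(Rational(2852, 33103), -23123) = Rational(-765437817, 33103)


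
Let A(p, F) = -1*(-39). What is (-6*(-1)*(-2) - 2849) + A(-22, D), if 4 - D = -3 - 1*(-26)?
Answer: -2822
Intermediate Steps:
D = -19 (D = 4 - (-3 - 1*(-26)) = 4 - (-3 + 26) = 4 - 1*23 = 4 - 23 = -19)
A(p, F) = 39
(-6*(-1)*(-2) - 2849) + A(-22, D) = (-6*(-1)*(-2) - 2849) + 39 = (6*(-2) - 2849) + 39 = (-12 - 2849) + 39 = -2861 + 39 = -2822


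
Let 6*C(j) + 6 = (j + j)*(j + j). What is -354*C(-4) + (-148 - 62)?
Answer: -3632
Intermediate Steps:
C(j) = -1 + 2*j²/3 (C(j) = -1 + ((j + j)*(j + j))/6 = -1 + ((2*j)*(2*j))/6 = -1 + (4*j²)/6 = -1 + 2*j²/3)
-354*C(-4) + (-148 - 62) = -354*(-1 + (⅔)*(-4)²) + (-148 - 62) = -354*(-1 + (⅔)*16) - 210 = -354*(-1 + 32/3) - 210 = -354*29/3 - 210 = -3422 - 210 = -3632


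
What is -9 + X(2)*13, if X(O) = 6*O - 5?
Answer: 82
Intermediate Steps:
X(O) = -5 + 6*O
-9 + X(2)*13 = -9 + (-5 + 6*2)*13 = -9 + (-5 + 12)*13 = -9 + 7*13 = -9 + 91 = 82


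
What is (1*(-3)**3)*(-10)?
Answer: 270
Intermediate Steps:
(1*(-3)**3)*(-10) = (1*(-27))*(-10) = -27*(-10) = 270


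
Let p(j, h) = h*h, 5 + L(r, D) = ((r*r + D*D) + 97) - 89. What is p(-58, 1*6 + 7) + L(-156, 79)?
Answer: 30749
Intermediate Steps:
L(r, D) = 3 + D² + r² (L(r, D) = -5 + (((r*r + D*D) + 97) - 89) = -5 + (((r² + D²) + 97) - 89) = -5 + (((D² + r²) + 97) - 89) = -5 + ((97 + D² + r²) - 89) = -5 + (8 + D² + r²) = 3 + D² + r²)
p(j, h) = h²
p(-58, 1*6 + 7) + L(-156, 79) = (1*6 + 7)² + (3 + 79² + (-156)²) = (6 + 7)² + (3 + 6241 + 24336) = 13² + 30580 = 169 + 30580 = 30749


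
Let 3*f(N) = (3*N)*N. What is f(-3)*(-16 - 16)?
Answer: -288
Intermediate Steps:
f(N) = N² (f(N) = ((3*N)*N)/3 = (3*N²)/3 = N²)
f(-3)*(-16 - 16) = (-3)²*(-16 - 16) = 9*(-32) = -288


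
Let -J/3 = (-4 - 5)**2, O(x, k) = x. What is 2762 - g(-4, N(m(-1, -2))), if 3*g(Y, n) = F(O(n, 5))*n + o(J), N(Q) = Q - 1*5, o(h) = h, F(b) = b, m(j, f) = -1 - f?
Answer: 8513/3 ≈ 2837.7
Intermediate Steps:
J = -243 (J = -3*(-4 - 5)**2 = -3*(-9)**2 = -3*81 = -243)
N(Q) = -5 + Q (N(Q) = Q - 5 = -5 + Q)
g(Y, n) = -81 + n**2/3 (g(Y, n) = (n*n - 243)/3 = (n**2 - 243)/3 = (-243 + n**2)/3 = -81 + n**2/3)
2762 - g(-4, N(m(-1, -2))) = 2762 - (-81 + (-5 + (-1 - 1*(-2)))**2/3) = 2762 - (-81 + (-5 + (-1 + 2))**2/3) = 2762 - (-81 + (-5 + 1)**2/3) = 2762 - (-81 + (1/3)*(-4)**2) = 2762 - (-81 + (1/3)*16) = 2762 - (-81 + 16/3) = 2762 - 1*(-227/3) = 2762 + 227/3 = 8513/3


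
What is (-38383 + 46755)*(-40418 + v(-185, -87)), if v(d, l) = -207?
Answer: -340112500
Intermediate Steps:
(-38383 + 46755)*(-40418 + v(-185, -87)) = (-38383 + 46755)*(-40418 - 207) = 8372*(-40625) = -340112500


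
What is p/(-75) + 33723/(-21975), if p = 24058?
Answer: -7082717/21975 ≈ -322.31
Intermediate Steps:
p/(-75) + 33723/(-21975) = 24058/(-75) + 33723/(-21975) = 24058*(-1/75) + 33723*(-1/21975) = -24058/75 - 11241/7325 = -7082717/21975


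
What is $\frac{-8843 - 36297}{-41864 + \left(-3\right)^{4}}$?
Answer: $\frac{45140}{41783} \approx 1.0803$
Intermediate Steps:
$\frac{-8843 - 36297}{-41864 + \left(-3\right)^{4}} = - \frac{45140}{-41864 + 81} = - \frac{45140}{-41783} = \left(-45140\right) \left(- \frac{1}{41783}\right) = \frac{45140}{41783}$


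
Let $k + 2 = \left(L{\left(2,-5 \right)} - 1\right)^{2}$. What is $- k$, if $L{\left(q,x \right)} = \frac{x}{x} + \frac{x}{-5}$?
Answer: $1$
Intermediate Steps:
$L{\left(q,x \right)} = 1 - \frac{x}{5}$ ($L{\left(q,x \right)} = 1 + x \left(- \frac{1}{5}\right) = 1 - \frac{x}{5}$)
$k = -1$ ($k = -2 + \left(\left(1 - -1\right) - 1\right)^{2} = -2 + \left(\left(1 + 1\right) - 1\right)^{2} = -2 + \left(2 - 1\right)^{2} = -2 + 1^{2} = -2 + 1 = -1$)
$- k = \left(-1\right) \left(-1\right) = 1$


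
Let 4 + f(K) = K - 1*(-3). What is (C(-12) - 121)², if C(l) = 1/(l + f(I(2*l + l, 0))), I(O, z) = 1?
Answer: 2111209/144 ≈ 14661.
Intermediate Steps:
f(K) = -1 + K (f(K) = -4 + (K - 1*(-3)) = -4 + (K + 3) = -4 + (3 + K) = -1 + K)
C(l) = 1/l (C(l) = 1/(l + (-1 + 1)) = 1/(l + 0) = 1/l)
(C(-12) - 121)² = (1/(-12) - 121)² = (-1/12 - 121)² = (-1453/12)² = 2111209/144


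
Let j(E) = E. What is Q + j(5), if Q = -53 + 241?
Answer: 193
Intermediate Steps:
Q = 188
Q + j(5) = 188 + 5 = 193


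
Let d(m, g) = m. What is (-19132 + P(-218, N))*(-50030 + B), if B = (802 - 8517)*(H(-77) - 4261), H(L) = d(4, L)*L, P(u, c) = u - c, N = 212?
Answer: -688578585410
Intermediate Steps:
H(L) = 4*L
B = 35249835 (B = (802 - 8517)*(4*(-77) - 4261) = -7715*(-308 - 4261) = -7715*(-4569) = 35249835)
(-19132 + P(-218, N))*(-50030 + B) = (-19132 + (-218 - 1*212))*(-50030 + 35249835) = (-19132 + (-218 - 212))*35199805 = (-19132 - 430)*35199805 = -19562*35199805 = -688578585410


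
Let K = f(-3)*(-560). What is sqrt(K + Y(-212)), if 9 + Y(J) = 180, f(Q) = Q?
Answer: sqrt(1851) ≈ 43.023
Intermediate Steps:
Y(J) = 171 (Y(J) = -9 + 180 = 171)
K = 1680 (K = -3*(-560) = 1680)
sqrt(K + Y(-212)) = sqrt(1680 + 171) = sqrt(1851)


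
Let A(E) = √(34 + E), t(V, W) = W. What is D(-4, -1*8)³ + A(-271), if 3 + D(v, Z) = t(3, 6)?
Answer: 27 + I*√237 ≈ 27.0 + 15.395*I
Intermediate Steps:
D(v, Z) = 3 (D(v, Z) = -3 + 6 = 3)
D(-4, -1*8)³ + A(-271) = 3³ + √(34 - 271) = 27 + √(-237) = 27 + I*√237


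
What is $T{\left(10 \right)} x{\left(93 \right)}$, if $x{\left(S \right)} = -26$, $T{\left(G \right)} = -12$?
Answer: $312$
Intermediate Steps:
$T{\left(10 \right)} x{\left(93 \right)} = \left(-12\right) \left(-26\right) = 312$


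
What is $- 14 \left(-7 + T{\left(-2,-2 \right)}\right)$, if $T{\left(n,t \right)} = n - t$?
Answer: $98$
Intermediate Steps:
$- 14 \left(-7 + T{\left(-2,-2 \right)}\right) = - 14 \left(-7 - 0\right) = - 14 \left(-7 + \left(-2 + 2\right)\right) = - 14 \left(-7 + 0\right) = \left(-14\right) \left(-7\right) = 98$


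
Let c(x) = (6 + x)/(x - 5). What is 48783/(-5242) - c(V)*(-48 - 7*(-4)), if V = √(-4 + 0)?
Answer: -4140547/152018 - 440*I/29 ≈ -27.237 - 15.172*I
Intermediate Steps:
V = 2*I (V = √(-4) = 2*I ≈ 2.0*I)
c(x) = (6 + x)/(-5 + x)
48783/(-5242) - c(V)*(-48 - 7*(-4)) = 48783/(-5242) - (6 + 2*I)/(-5 + 2*I)*(-48 - 7*(-4)) = 48783*(-1/5242) - ((-5 - 2*I)/29)*(6 + 2*I)*(-48 + 28) = -48783/5242 - (-5 - 2*I)*(6 + 2*I)/29*(-20) = -48783/5242 - (-20)*(-5 - 2*I)*(6 + 2*I)/29 = -48783/5242 + 20*(-5 - 2*I)*(6 + 2*I)/29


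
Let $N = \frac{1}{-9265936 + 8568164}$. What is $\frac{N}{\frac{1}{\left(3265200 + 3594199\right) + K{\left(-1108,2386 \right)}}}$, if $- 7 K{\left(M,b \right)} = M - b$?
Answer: $- \frac{48019287}{4884404} \approx -9.8311$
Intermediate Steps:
$K{\left(M,b \right)} = - \frac{M}{7} + \frac{b}{7}$ ($K{\left(M,b \right)} = - \frac{M - b}{7} = - \frac{M}{7} + \frac{b}{7}$)
$N = - \frac{1}{697772}$ ($N = \frac{1}{-697772} = - \frac{1}{697772} \approx -1.4331 \cdot 10^{-6}$)
$\frac{N}{\frac{1}{\left(3265200 + 3594199\right) + K{\left(-1108,2386 \right)}}} = - \frac{1}{697772 \frac{1}{\left(3265200 + 3594199\right) + \left(\left(- \frac{1}{7}\right) \left(-1108\right) + \frac{1}{7} \cdot 2386\right)}} = - \frac{1}{697772 \frac{1}{6859399 + \left(\frac{1108}{7} + \frac{2386}{7}\right)}} = - \frac{1}{697772 \frac{1}{6859399 + \frac{3494}{7}}} = - \frac{1}{697772 \frac{1}{\frac{48019287}{7}}} = - \frac{1}{697772 \cdot \frac{7}{48019287}} = \left(- \frac{1}{697772}\right) \frac{48019287}{7} = - \frac{48019287}{4884404}$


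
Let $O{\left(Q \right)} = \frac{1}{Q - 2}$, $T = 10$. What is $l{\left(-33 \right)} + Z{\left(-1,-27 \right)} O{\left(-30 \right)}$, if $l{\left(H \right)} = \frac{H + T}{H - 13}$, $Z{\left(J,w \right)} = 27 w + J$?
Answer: $\frac{373}{16} \approx 23.313$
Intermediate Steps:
$Z{\left(J,w \right)} = J + 27 w$
$l{\left(H \right)} = \frac{10 + H}{-13 + H}$ ($l{\left(H \right)} = \frac{H + 10}{H - 13} = \frac{10 + H}{-13 + H}$)
$O{\left(Q \right)} = \frac{1}{-2 + Q}$
$l{\left(-33 \right)} + Z{\left(-1,-27 \right)} O{\left(-30 \right)} = \frac{10 - 33}{-13 - 33} + \frac{-1 + 27 \left(-27\right)}{-2 - 30} = \frac{1}{-46} \left(-23\right) + \frac{-1 - 729}{-32} = \left(- \frac{1}{46}\right) \left(-23\right) - - \frac{365}{16} = \frac{1}{2} + \frac{365}{16} = \frac{373}{16}$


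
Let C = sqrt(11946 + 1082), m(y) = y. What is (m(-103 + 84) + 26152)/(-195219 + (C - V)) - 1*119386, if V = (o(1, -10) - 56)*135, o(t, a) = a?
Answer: -4144015950474955/34711030453 - 52266*sqrt(3257)/34711030453 ≈ -1.1939e+5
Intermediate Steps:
C = 2*sqrt(3257) (C = sqrt(13028) = 2*sqrt(3257) ≈ 114.14)
V = -8910 (V = (-10 - 56)*135 = -66*135 = -8910)
(m(-103 + 84) + 26152)/(-195219 + (C - V)) - 1*119386 = ((-103 + 84) + 26152)/(-195219 + (2*sqrt(3257) - 1*(-8910))) - 1*119386 = (-19 + 26152)/(-195219 + (2*sqrt(3257) + 8910)) - 119386 = 26133/(-195219 + (8910 + 2*sqrt(3257))) - 119386 = 26133/(-186309 + 2*sqrt(3257)) - 119386 = -119386 + 26133/(-186309 + 2*sqrt(3257))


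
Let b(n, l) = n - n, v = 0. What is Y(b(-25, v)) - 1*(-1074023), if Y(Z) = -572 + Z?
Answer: 1073451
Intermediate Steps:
b(n, l) = 0
Y(b(-25, v)) - 1*(-1074023) = (-572 + 0) - 1*(-1074023) = -572 + 1074023 = 1073451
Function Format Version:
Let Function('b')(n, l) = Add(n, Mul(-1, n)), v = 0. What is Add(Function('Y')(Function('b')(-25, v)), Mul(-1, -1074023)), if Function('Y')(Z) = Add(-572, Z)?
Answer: 1073451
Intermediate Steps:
Function('b')(n, l) = 0
Add(Function('Y')(Function('b')(-25, v)), Mul(-1, -1074023)) = Add(Add(-572, 0), Mul(-1, -1074023)) = Add(-572, 1074023) = 1073451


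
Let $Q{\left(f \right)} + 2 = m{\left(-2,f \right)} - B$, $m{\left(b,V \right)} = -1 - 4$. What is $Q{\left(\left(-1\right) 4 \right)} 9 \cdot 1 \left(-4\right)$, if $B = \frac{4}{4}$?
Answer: $288$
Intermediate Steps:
$m{\left(b,V \right)} = -5$
$B = 1$ ($B = 4 \cdot \frac{1}{4} = 1$)
$Q{\left(f \right)} = -8$ ($Q{\left(f \right)} = -2 - 6 = -8$)
$Q{\left(\left(-1\right) 4 \right)} 9 \cdot 1 \left(-4\right) = \left(-8\right) 9 \cdot 1 \left(-4\right) = \left(-72\right) \left(-4\right) = 288$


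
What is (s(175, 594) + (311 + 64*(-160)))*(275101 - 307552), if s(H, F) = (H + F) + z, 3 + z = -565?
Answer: 315683328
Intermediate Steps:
z = -568 (z = -3 - 565 = -568)
s(H, F) = -568 + F + H (s(H, F) = (H + F) - 568 = (F + H) - 568 = -568 + F + H)
(s(175, 594) + (311 + 64*(-160)))*(275101 - 307552) = ((-568 + 594 + 175) + (311 + 64*(-160)))*(275101 - 307552) = (201 + (311 - 10240))*(-32451) = (201 - 9929)*(-32451) = -9728*(-32451) = 315683328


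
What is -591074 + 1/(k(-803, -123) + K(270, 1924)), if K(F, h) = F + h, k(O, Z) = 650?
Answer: -1681014455/2844 ≈ -5.9107e+5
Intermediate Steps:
-591074 + 1/(k(-803, -123) + K(270, 1924)) = -591074 + 1/(650 + (270 + 1924)) = -591074 + 1/(650 + 2194) = -591074 + 1/2844 = -1681014455/2844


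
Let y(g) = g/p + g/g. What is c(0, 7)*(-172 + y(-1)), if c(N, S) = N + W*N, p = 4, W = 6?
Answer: 0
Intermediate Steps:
c(N, S) = 7*N (c(N, S) = N + 6*N = 7*N)
y(g) = 1 + g/4 (y(g) = g/4 + g/g = g*(¼) + 1 = g/4 + 1 = 1 + g/4)
c(0, 7)*(-172 + y(-1)) = (7*0)*(-172 + (1 + (¼)*(-1))) = 0*(-172 + (1 - ¼)) = 0*(-172 + ¾) = 0*(-685/4) = 0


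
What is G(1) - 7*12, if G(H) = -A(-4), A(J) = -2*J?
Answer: -92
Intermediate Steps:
G(H) = -8 (G(H) = -(-2)*(-4) = -1*8 = -8)
G(1) - 7*12 = -8 - 7*12 = -8 - 84 = -92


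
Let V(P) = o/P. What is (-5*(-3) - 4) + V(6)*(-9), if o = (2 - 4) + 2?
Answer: 11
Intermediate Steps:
o = 0 (o = -2 + 2 = 0)
V(P) = 0 (V(P) = 0/P = 0)
(-5*(-3) - 4) + V(6)*(-9) = (-5*(-3) - 4) + 0*(-9) = (15 - 4) + 0 = 11 + 0 = 11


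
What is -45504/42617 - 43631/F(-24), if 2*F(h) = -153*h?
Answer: -1942967671/78244812 ≈ -24.832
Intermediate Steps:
F(h) = -153*h/2 (F(h) = (-153*h)/2 = -153*h/2)
-45504/42617 - 43631/F(-24) = -45504/42617 - 43631/((-153/2*(-24))) = -45504*1/42617 - 43631/1836 = -45504/42617 - 43631*1/1836 = -45504/42617 - 43631/1836 = -1942967671/78244812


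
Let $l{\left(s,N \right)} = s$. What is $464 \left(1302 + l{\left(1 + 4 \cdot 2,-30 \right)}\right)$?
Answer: $608304$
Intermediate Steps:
$464 \left(1302 + l{\left(1 + 4 \cdot 2,-30 \right)}\right) = 464 \left(1302 + \left(1 + 4 \cdot 2\right)\right) = 464 \left(1302 + \left(1 + 8\right)\right) = 464 \left(1302 + 9\right) = 464 \cdot 1311 = 608304$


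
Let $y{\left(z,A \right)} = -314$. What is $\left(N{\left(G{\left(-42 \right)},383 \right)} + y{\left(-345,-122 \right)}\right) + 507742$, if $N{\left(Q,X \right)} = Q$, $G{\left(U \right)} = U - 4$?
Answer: $507382$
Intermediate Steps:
$G{\left(U \right)} = -4 + U$
$\left(N{\left(G{\left(-42 \right)},383 \right)} + y{\left(-345,-122 \right)}\right) + 507742 = \left(\left(-4 - 42\right) - 314\right) + 507742 = \left(-46 - 314\right) + 507742 = -360 + 507742 = 507382$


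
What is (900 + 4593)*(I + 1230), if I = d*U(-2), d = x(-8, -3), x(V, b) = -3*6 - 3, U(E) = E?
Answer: 6987096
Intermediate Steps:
x(V, b) = -21 (x(V, b) = -18 - 3 = -21)
d = -21
I = 42 (I = -21*(-2) = 42)
(900 + 4593)*(I + 1230) = (900 + 4593)*(42 + 1230) = 5493*1272 = 6987096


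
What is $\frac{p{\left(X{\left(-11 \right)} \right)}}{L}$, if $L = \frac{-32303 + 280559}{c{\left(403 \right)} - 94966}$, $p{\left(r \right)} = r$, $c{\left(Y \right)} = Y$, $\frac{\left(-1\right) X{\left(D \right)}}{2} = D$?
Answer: $- \frac{115577}{13792} \approx -8.38$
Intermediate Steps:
$X{\left(D \right)} = - 2 D$
$L = - \frac{27584}{10507}$ ($L = \frac{-32303 + 280559}{403 - 94966} = \frac{248256}{-94563} = 248256 \left(- \frac{1}{94563}\right) = - \frac{27584}{10507} \approx -2.6253$)
$\frac{p{\left(X{\left(-11 \right)} \right)}}{L} = \frac{\left(-2\right) \left(-11\right)}{- \frac{27584}{10507}} = 22 \left(- \frac{10507}{27584}\right) = - \frac{115577}{13792}$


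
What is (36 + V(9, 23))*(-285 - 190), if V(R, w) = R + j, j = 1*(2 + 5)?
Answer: -24700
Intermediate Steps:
j = 7 (j = 1*7 = 7)
V(R, w) = 7 + R (V(R, w) = R + 7 = 7 + R)
(36 + V(9, 23))*(-285 - 190) = (36 + (7 + 9))*(-285 - 190) = (36 + 16)*(-475) = 52*(-475) = -24700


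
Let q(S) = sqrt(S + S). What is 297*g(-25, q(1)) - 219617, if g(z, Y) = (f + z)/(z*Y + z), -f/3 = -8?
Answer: -5490722/25 + 297*sqrt(2)/25 ≈ -2.1961e+5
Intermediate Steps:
f = 24 (f = -3*(-8) = 24)
q(S) = sqrt(2)*sqrt(S) (q(S) = sqrt(2*S) = sqrt(2)*sqrt(S))
g(z, Y) = (24 + z)/(z + Y*z) (g(z, Y) = (24 + z)/(z*Y + z) = (24 + z)/(Y*z + z) = (24 + z)/(z + Y*z))
297*g(-25, q(1)) - 219617 = 297*((24 - 25)/((-25)*(1 + sqrt(2)*sqrt(1)))) - 219617 = 297*(-1/25*(-1)/(1 + sqrt(2)*1)) - 219617 = 297*(-1/25*(-1)/(1 + sqrt(2))) - 219617 = 297*(1/(25*(1 + sqrt(2)))) - 219617 = 297/(25*(1 + sqrt(2))) - 219617 = -219617 + 297/(25*(1 + sqrt(2)))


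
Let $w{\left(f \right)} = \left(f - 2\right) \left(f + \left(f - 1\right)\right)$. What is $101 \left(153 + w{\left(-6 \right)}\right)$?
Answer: $25957$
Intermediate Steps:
$w{\left(f \right)} = \left(-1 + 2 f\right) \left(-2 + f\right)$ ($w{\left(f \right)} = \left(-2 + f\right) \left(f + \left(f - 1\right)\right) = \left(-2 + f\right) \left(f + \left(-1 + f\right)\right) = \left(-2 + f\right) \left(-1 + 2 f\right) = \left(-1 + 2 f\right) \left(-2 + f\right)$)
$101 \left(153 + w{\left(-6 \right)}\right) = 101 \left(153 + \left(2 - -30 + 2 \left(-6\right)^{2}\right)\right) = 101 \left(153 + \left(2 + 30 + 2 \cdot 36\right)\right) = 101 \left(153 + \left(2 + 30 + 72\right)\right) = 101 \left(153 + 104\right) = 101 \cdot 257 = 25957$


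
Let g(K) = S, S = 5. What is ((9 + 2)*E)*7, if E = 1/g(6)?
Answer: 77/5 ≈ 15.400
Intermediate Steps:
g(K) = 5
E = ⅕ (E = 1/5 = ⅕ ≈ 0.20000)
((9 + 2)*E)*7 = ((9 + 2)*(⅕))*7 = (11*(⅕))*7 = (11/5)*7 = 77/5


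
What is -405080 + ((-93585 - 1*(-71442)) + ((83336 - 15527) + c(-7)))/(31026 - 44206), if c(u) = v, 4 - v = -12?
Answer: -2669500041/6590 ≈ -4.0508e+5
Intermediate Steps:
v = 16 (v = 4 - 1*(-12) = 4 + 12 = 16)
c(u) = 16
-405080 + ((-93585 - 1*(-71442)) + ((83336 - 15527) + c(-7)))/(31026 - 44206) = -405080 + ((-93585 - 1*(-71442)) + ((83336 - 15527) + 16))/(31026 - 44206) = -405080 + ((-93585 + 71442) + (67809 + 16))/(-13180) = -405080 + (-22143 + 67825)*(-1/13180) = -405080 + 45682*(-1/13180) = -405080 - 22841/6590 = -2669500041/6590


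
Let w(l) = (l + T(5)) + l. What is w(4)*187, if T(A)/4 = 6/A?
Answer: 11968/5 ≈ 2393.6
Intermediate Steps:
T(A) = 24/A (T(A) = 4*(6/A) = 24/A)
w(l) = 24/5 + 2*l (w(l) = (l + 24/5) + l = (24/5 + l) + l = 24/5 + 2*l)
w(4)*187 = (24/5 + 2*4)*187 = (24/5 + 8)*187 = (64/5)*187 = 11968/5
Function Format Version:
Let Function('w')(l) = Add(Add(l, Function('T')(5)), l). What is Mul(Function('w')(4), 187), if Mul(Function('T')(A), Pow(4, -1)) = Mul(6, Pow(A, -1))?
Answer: Rational(11968, 5) ≈ 2393.6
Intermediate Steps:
Function('T')(A) = Mul(24, Pow(A, -1)) (Function('T')(A) = Mul(4, Mul(6, Pow(A, -1))) = Mul(24, Pow(A, -1)))
Function('w')(l) = Add(Rational(24, 5), Mul(2, l)) (Function('w')(l) = Add(Add(l, Mul(24, Pow(5, -1))), l) = Add(Add(l, Mul(24, Rational(1, 5))), l) = Add(Add(l, Rational(24, 5)), l) = Add(Add(Rational(24, 5), l), l) = Add(Rational(24, 5), Mul(2, l)))
Mul(Function('w')(4), 187) = Mul(Add(Rational(24, 5), Mul(2, 4)), 187) = Mul(Add(Rational(24, 5), 8), 187) = Mul(Rational(64, 5), 187) = Rational(11968, 5)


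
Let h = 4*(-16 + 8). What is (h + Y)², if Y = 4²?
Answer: 256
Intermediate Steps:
Y = 16
h = -32 (h = 4*(-8) = -32)
(h + Y)² = (-32 + 16)² = (-16)² = 256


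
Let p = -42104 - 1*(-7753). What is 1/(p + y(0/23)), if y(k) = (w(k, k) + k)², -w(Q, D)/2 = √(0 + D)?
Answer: -1/34351 ≈ -2.9111e-5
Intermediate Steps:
w(Q, D) = -2*√D (w(Q, D) = -2*√(0 + D) = -2*√D)
y(k) = (k - 2*√k)² (y(k) = (-2*√k + k)² = (k - 2*√k)²)
p = -34351 (p = -42104 + 7753 = -34351)
1/(p + y(0/23)) = 1/(-34351 + (-0/23 + 2*√(0/23))²) = 1/(-34351 + (-0/23 + 2*√(0*(1/23)))²) = 1/(-34351 + (-1*0 + 2*√0)²) = 1/(-34351 + (0 + 2*0)²) = 1/(-34351 + (0 + 0)²) = 1/(-34351 + 0²) = 1/(-34351 + 0) = 1/(-34351) = -1/34351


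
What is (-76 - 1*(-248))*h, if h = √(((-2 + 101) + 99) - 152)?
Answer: 172*√46 ≈ 1166.6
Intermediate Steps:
h = √46 (h = √((99 + 99) - 152) = √(198 - 152) = √46 ≈ 6.7823)
(-76 - 1*(-248))*h = (-76 - 1*(-248))*√46 = (-76 + 248)*√46 = 172*√46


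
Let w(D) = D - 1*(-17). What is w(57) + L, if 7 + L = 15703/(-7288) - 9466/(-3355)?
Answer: 1654537723/24451240 ≈ 67.667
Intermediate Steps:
w(D) = 17 + D (w(D) = D + 17 = 17 + D)
L = -154854037/24451240 (L = -7 + (15703/(-7288) - 9466/(-3355)) = -7 + (15703*(-1/7288) - 9466*(-1/3355)) = -7 + (-15703/7288 + 9466/3355) = -7 + 16304643/24451240 = -154854037/24451240 ≈ -6.3332)
w(57) + L = (17 + 57) - 154854037/24451240 = 74 - 154854037/24451240 = 1654537723/24451240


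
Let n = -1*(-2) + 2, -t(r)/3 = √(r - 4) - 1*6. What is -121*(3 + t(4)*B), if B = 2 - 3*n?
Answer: 21417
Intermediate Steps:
t(r) = 18 - 3*√(-4 + r) (t(r) = -3*(√(r - 4) - 1*6) = -3*(√(-4 + r) - 6) = -3*(-6 + √(-4 + r)) = 18 - 3*√(-4 + r))
n = 4 (n = 2 + 2 = 4)
B = -10 (B = 2 - 3*4 = 2 - 12 = -10)
-121*(3 + t(4)*B) = -121*(3 + (18 - 3*√(-4 + 4))*(-10)) = -121*(3 + (18 - 3*√0)*(-10)) = -121*(3 + (18 - 3*0)*(-10)) = -121*(3 + (18 + 0)*(-10)) = -121*(3 + 18*(-10)) = -121*(3 - 180) = -121*(-177) = 21417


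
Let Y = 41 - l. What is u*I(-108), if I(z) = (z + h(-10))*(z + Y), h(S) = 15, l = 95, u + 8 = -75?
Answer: -1250478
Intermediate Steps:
u = -83 (u = -8 - 75 = -83)
Y = -54 (Y = 41 - 1*95 = 41 - 95 = -54)
I(z) = (-54 + z)*(15 + z) (I(z) = (z + 15)*(z - 54) = (15 + z)*(-54 + z) = (-54 + z)*(15 + z))
u*I(-108) = -83*(-810 + (-108)² - 39*(-108)) = -83*(-810 + 11664 + 4212) = -83*15066 = -1250478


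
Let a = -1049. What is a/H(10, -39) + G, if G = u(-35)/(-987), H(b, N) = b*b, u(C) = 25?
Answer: -1037863/98700 ≈ -10.515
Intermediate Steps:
H(b, N) = b²
G = -25/987 (G = 25/(-987) = 25*(-1/987) = -25/987 ≈ -0.025329)
a/H(10, -39) + G = -1049/(10²) - 25/987 = -1049/100 - 25/987 = -1037863/98700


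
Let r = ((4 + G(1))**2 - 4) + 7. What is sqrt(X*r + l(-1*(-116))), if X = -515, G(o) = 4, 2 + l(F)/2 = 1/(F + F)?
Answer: 11*I*sqrt(959407)/58 ≈ 185.77*I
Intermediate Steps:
l(F) = -4 + 1/F (l(F) = -4 + 2/(F + F) = -4 + 2/((2*F)) = -4 + 2*(1/(2*F)) = -4 + 1/F)
r = 67 (r = ((4 + 4)**2 - 4) + 7 = (8**2 - 4) + 7 = (64 - 4) + 7 = 60 + 7 = 67)
sqrt(X*r + l(-1*(-116))) = sqrt(-515*67 + (-4 + 1/(-1*(-116)))) = sqrt(-34505 + (-4 + 1/116)) = sqrt(-34505 - 463/116) = sqrt(-4003043/116) = 11*I*sqrt(959407)/58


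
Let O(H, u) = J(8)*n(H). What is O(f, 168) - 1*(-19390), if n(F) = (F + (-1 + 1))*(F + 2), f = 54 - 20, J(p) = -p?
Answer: 9598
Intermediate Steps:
f = 34
n(F) = F*(2 + F) (n(F) = (F + 0)*(2 + F) = F*(2 + F))
O(H, u) = -8*H*(2 + H) (O(H, u) = (-1*8)*(H*(2 + H)) = -8*H*(2 + H))
O(f, 168) - 1*(-19390) = -8*34*(2 + 34) - 1*(-19390) = -8*34*36 + 19390 = -9792 + 19390 = 9598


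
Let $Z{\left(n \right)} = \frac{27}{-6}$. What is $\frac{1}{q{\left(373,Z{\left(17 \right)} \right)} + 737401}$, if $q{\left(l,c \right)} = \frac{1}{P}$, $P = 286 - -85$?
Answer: $\frac{371}{273575772} \approx 1.3561 \cdot 10^{-6}$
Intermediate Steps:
$Z{\left(n \right)} = - \frac{9}{2}$ ($Z{\left(n \right)} = 27 \left(- \frac{1}{6}\right) = - \frac{9}{2}$)
$P = 371$ ($P = 286 + 85 = 371$)
$q{\left(l,c \right)} = \frac{1}{371}$
$\frac{1}{q{\left(373,Z{\left(17 \right)} \right)} + 737401} = \frac{1}{\frac{1}{371} + 737401} = \frac{1}{\frac{273575772}{371}} = \frac{371}{273575772}$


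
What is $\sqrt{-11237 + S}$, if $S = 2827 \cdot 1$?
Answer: $29 i \sqrt{10} \approx 91.706 i$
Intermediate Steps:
$S = 2827$
$\sqrt{-11237 + S} = \sqrt{-11237 + 2827} = \sqrt{-8410} = 29 i \sqrt{10}$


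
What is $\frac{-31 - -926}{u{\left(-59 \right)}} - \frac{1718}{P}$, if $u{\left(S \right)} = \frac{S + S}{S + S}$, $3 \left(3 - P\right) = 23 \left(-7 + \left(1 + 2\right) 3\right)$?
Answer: $\frac{38269}{37} \approx 1034.3$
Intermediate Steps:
$P = - \frac{37}{3}$ ($P = 3 - \frac{23 \left(-7 + \left(1 + 2\right) 3\right)}{3} = 3 - \frac{23 \left(-7 + 3 \cdot 3\right)}{3} = 3 - \frac{23 \left(-7 + 9\right)}{3} = 3 - \frac{23 \cdot 2}{3} = 3 - \frac{46}{3} = - \frac{37}{3} \approx -12.333$)
$u{\left(S \right)} = 1$ ($u{\left(S \right)} = \frac{2 S}{2 S} = 2 S \frac{1}{2 S} = 1$)
$\frac{-31 - -926}{u{\left(-59 \right)}} - \frac{1718}{P} = \frac{-31 - -926}{1} - \frac{1718}{- \frac{37}{3}} = \left(-31 + 926\right) 1 - - \frac{5154}{37} = 895 \cdot 1 + \frac{5154}{37} = 895 + \frac{5154}{37} = \frac{38269}{37}$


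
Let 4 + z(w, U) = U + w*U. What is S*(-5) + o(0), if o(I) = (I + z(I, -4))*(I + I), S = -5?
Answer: 25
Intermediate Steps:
z(w, U) = -4 + U + U*w (z(w, U) = -4 + (U + w*U) = -4 + (U + U*w) = -4 + U + U*w)
o(I) = 2*I*(-8 - 3*I) (o(I) = (I + (-4 - 4 - 4*I))*(I + I) = (I + (-8 - 4*I))*(2*I) = (-8 - 3*I)*(2*I) = 2*I*(-8 - 3*I))
S*(-5) + o(0) = -5*(-5) - 2*0*(8 + 3*0) = 25 - 2*0*(8 + 0) = 25 - 2*0*8 = 25 + 0 = 25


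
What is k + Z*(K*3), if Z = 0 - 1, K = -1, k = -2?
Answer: 1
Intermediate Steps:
Z = -1
k + Z*(K*3) = -2 - (-1)*3 = -2 - 1*(-3) = -2 + 3 = 1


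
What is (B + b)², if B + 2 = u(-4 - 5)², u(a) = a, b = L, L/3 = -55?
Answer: 7396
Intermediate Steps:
L = -165 (L = 3*(-55) = -165)
b = -165
B = 79 (B = -2 + (-4 - 5)² = -2 + (-9)² = -2 + 81 = 79)
(B + b)² = (79 - 165)² = (-86)² = 7396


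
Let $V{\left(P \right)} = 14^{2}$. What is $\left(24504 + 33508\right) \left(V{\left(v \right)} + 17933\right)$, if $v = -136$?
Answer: $1051699548$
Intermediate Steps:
$V{\left(P \right)} = 196$
$\left(24504 + 33508\right) \left(V{\left(v \right)} + 17933\right) = \left(24504 + 33508\right) \left(196 + 17933\right) = 58012 \cdot 18129 = 1051699548$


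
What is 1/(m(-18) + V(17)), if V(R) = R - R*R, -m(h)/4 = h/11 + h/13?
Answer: -143/37168 ≈ -0.0038474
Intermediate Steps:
m(h) = -96*h/143 (m(h) = -4*(h/11 + h/13) = -96*h/143)
V(R) = R - R²
1/(m(-18) + V(17)) = 1/(-96/143*(-18) + 17*(1 - 1*17)) = 1/(1728/143 + 17*(1 - 17)) = 1/(1728/143 + 17*(-16)) = 1/(1728/143 - 272) = 1/(-37168/143) = -143/37168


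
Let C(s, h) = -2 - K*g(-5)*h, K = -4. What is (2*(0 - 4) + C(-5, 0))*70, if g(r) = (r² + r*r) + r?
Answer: -700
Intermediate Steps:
g(r) = r + 2*r² (g(r) = (r² + r²) + r = 2*r² + r = r + 2*r²)
C(s, h) = -2 + 180*h (C(s, h) = -2 - (-(-20)*(1 + 2*(-5)))*h = -2 - (-(-20)*(1 - 10))*h = -2 - (-(-20)*(-9))*h = -2 - (-4*45)*h = -2 - (-180)*h = -2 + 180*h)
(2*(0 - 4) + C(-5, 0))*70 = (2*(0 - 4) + (-2 + 180*0))*70 = (2*(-4) + (-2 + 0))*70 = (-8 - 2)*70 = -10*70 = -700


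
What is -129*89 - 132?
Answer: -11613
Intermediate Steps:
-129*89 - 132 = -11481 - 132 = -11613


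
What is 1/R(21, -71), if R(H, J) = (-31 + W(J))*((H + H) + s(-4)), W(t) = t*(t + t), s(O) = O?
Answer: 1/381938 ≈ 2.6182e-6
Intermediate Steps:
W(t) = 2*t² (W(t) = t*(2*t) = 2*t²)
R(H, J) = (-31 + 2*J²)*(-4 + 2*H) (R(H, J) = (-31 + 2*J²)*((H + H) - 4) = (-31 + 2*J²)*(2*H - 4) = (-31 + 2*J²)*(-4 + 2*H))
1/R(21, -71) = 1/(124 - 62*21 - 8*(-71)² + 4*21*(-71)²) = 1/(124 - 1302 - 8*5041 + 4*21*5041) = 1/(124 - 1302 - 40328 + 423444) = 1/381938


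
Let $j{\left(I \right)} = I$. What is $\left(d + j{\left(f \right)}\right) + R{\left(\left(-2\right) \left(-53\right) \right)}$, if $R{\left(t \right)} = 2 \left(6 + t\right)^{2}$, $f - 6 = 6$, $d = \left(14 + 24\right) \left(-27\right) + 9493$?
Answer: $33567$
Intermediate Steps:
$d = 8467$ ($d = 38 \left(-27\right) + 9493 = -1026 + 9493 = 8467$)
$f = 12$ ($f = 6 + 6 = 12$)
$\left(d + j{\left(f \right)}\right) + R{\left(\left(-2\right) \left(-53\right) \right)} = \left(8467 + 12\right) + 2 \left(6 - -106\right)^{2} = 8479 + 2 \left(6 + 106\right)^{2} = 8479 + 2 \cdot 112^{2} = 8479 + 2 \cdot 12544 = 8479 + 25088 = 33567$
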